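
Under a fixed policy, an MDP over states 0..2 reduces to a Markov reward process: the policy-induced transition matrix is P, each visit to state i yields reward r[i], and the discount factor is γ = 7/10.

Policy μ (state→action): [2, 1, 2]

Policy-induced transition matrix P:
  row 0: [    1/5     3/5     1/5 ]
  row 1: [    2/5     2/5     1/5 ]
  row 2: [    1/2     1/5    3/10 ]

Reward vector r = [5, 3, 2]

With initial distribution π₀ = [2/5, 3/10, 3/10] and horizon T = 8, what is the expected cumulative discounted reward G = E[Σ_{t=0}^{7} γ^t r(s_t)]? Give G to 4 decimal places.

G = 10.9470

t=0: π = [0.4000, 0.3000, 0.3000], E[r] = 3.5000, γ^t·E[r] = 3.500000, running G = 3.500000
t=1: π = [0.3500, 0.4200, 0.2300], E[r] = 3.4700, γ^t·E[r] = 2.429000, running G = 5.929000
t=2: π = [0.3530, 0.4240, 0.2230], E[r] = 3.4830, γ^t·E[r] = 1.706670, running G = 7.635670
t=3: π = [0.3517, 0.4260, 0.2223], E[r] = 3.4811, γ^t·E[r] = 1.194017, running G = 8.829687
t=4: π = [0.3519, 0.4259, 0.2222], E[r] = 3.4816, γ^t·E[r] = 0.835920, running G = 9.665607
t=5: π = [0.3518, 0.4259, 0.2222], E[r] = 3.4815, γ^t·E[r] = 0.585130, running G = 10.250738
t=6: π = [0.3519, 0.4259, 0.2222], E[r] = 3.4815, γ^t·E[r] = 0.409593, running G = 10.660331
t=7: π = [0.3519, 0.4259, 0.2222], E[r] = 3.4815, γ^t·E[r] = 0.286715, running G = 10.947046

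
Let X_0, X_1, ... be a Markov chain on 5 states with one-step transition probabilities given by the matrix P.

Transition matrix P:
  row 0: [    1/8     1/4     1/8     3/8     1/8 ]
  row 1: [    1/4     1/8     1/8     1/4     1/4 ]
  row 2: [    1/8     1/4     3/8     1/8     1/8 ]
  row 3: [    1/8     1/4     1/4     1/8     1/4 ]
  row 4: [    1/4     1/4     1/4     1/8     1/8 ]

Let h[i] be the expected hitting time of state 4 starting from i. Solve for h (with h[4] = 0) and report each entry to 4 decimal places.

h = [5.4840, 4.9337, 5.6609, 4.9533, 0.0000]

First-step conditioning: h[4] = 0; for i ≠ 4, h[i] = 1 + Σ_k P[i][k]·h[k].
  h[0] = 1 + 1/8·h[0] + 1/4·h[1] + 1/8·h[2] + 3/8·h[3]
  h[1] = 1 + 1/4·h[0] + 1/8·h[1] + 1/8·h[2] + 1/4·h[3]
  h[2] = 1 + 1/8·h[0] + 1/4·h[1] + 3/8·h[2] + 1/8·h[3]
  h[3] = 1 + 1/8·h[0] + 1/4·h[1] + 1/4·h[2] + 1/8·h[3]
Solving the 4×4 linear system over states ≠ 4 gives exactly h = [2232/407, 2008/407, 2304/407, 2016/407, 0] (h[4] = 0 is the target).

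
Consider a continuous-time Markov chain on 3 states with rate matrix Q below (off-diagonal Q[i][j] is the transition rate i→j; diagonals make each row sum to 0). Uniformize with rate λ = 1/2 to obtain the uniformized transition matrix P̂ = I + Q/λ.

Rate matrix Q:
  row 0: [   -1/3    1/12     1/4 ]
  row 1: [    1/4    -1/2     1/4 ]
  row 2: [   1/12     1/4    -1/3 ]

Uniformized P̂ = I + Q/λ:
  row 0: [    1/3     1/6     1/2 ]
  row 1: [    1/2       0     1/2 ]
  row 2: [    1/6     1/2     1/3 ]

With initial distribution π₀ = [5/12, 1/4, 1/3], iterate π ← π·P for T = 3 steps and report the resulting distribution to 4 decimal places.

t=0: π = [0.4167, 0.2500, 0.3333]
t=1: π = [0.3194, 0.2361, 0.4444]
t=2: π = [0.2986, 0.2755, 0.4259]
t=3: π = [0.3083, 0.2627, 0.4290]

π = [0.3083, 0.2627, 0.4290]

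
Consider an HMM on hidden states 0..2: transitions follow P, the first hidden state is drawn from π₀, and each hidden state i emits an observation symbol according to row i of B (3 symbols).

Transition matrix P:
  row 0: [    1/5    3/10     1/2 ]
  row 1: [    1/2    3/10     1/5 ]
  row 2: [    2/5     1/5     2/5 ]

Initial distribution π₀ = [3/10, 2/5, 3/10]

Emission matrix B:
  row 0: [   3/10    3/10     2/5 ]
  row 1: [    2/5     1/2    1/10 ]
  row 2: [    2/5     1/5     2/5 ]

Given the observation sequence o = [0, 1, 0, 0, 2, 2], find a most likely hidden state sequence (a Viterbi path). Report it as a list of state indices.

path = [1, 0, 2, 2, 0, 2]

t=0: δ = [9.000e-02, 1.600e-01, 1.200e-01]  (obs o_0=0)
t=1: δ = [2.400e-02, 2.400e-02, 9.600e-03]  ψ = [1, 1, 2]  (obs o_1=1)
t=2: δ = [3.600e-03, 2.880e-03, 4.800e-03]  ψ = [1, 0, 0]  (obs o_2=0)
t=3: δ = [5.760e-04, 4.320e-04, 7.680e-04]  ψ = [2, 0, 2]  (obs o_3=0)
t=4: δ = [1.229e-04, 1.728e-05, 1.229e-04]  ψ = [2, 0, 2]  (obs o_4=2)
t=5: δ = [1.966e-05, 3.686e-06, 2.458e-05]  ψ = [2, 0, 0]  (obs o_5=2)
backtrack: best end state = 2; path = [1, 0, 2, 2, 0, 2]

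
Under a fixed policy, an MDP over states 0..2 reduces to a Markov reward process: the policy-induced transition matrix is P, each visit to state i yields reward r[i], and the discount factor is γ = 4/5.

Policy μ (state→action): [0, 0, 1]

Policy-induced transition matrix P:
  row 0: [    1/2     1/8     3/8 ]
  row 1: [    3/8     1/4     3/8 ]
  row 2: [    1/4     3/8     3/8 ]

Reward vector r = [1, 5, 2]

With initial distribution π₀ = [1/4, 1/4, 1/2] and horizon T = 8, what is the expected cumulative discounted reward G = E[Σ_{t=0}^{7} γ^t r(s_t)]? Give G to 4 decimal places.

G = 10.1188

t=0: π = [0.2500, 0.2500, 0.5000], E[r] = 2.5000, γ^t·E[r] = 2.500000, running G = 2.500000
t=1: π = [0.3438, 0.2813, 0.3750], E[r] = 2.5000, γ^t·E[r] = 2.000000, running G = 4.500000
t=2: π = [0.3711, 0.2539, 0.3750], E[r] = 2.3906, γ^t·E[r] = 1.530000, running G = 6.030000
t=3: π = [0.3745, 0.2505, 0.3750], E[r] = 2.3770, γ^t·E[r] = 1.217000, running G = 7.247000
t=4: π = [0.3749, 0.2501, 0.3750], E[r] = 2.3752, γ^t·E[r] = 0.972900, running G = 8.219900
t=5: π = [0.3750, 0.2500, 0.3750], E[r] = 2.3750, γ^t·E[r] = 0.778250, running G = 8.998150
t=6: π = [0.3750, 0.2500, 0.3750], E[r] = 2.3750, γ^t·E[r] = 0.622593, running G = 9.620743
t=7: π = [0.3750, 0.2500, 0.3750], E[r] = 2.3750, γ^t·E[r] = 0.498074, running G = 10.118817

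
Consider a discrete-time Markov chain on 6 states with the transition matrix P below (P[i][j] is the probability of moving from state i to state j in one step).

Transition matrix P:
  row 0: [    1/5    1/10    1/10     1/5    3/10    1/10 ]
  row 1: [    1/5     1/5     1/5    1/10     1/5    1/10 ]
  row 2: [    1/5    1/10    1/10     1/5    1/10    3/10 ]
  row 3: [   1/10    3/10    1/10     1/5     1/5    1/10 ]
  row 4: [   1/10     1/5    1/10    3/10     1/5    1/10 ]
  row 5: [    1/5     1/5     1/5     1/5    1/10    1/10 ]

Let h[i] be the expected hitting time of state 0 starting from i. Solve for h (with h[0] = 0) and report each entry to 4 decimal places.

h = [0.0000, 6.0696, 6.0622, 6.7448, 6.8124, 6.0629]

First-step conditioning: h[0] = 0; for i ≠ 0, h[i] = 1 + Σ_k P[i][k]·h[k].
  h[1] = 1 + 1/5·h[1] + 1/5·h[2] + 1/10·h[3] + 1/5·h[4] + 1/10·h[5]
  h[2] = 1 + 1/10·h[1] + 1/10·h[2] + 1/5·h[3] + 1/10·h[4] + 3/10·h[5]
  h[3] = 1 + 3/10·h[1] + 1/10·h[2] + 1/5·h[3] + 1/5·h[4] + 1/10·h[5]
  h[4] = 1 + 1/5·h[1] + 1/10·h[2] + 3/10·h[3] + 1/5·h[4] + 1/10·h[5]
  h[5] = 1 + 1/5·h[1] + 1/5·h[2] + 1/5·h[3] + 1/10·h[4] + 1/10·h[5]
Solving the 5×5 linear system over states ≠ 0 gives exactly h = [0, 98880/16291, 98760/16291, 109880/16291, 110980/16291, 98770/16291] (h[0] = 0 is the target).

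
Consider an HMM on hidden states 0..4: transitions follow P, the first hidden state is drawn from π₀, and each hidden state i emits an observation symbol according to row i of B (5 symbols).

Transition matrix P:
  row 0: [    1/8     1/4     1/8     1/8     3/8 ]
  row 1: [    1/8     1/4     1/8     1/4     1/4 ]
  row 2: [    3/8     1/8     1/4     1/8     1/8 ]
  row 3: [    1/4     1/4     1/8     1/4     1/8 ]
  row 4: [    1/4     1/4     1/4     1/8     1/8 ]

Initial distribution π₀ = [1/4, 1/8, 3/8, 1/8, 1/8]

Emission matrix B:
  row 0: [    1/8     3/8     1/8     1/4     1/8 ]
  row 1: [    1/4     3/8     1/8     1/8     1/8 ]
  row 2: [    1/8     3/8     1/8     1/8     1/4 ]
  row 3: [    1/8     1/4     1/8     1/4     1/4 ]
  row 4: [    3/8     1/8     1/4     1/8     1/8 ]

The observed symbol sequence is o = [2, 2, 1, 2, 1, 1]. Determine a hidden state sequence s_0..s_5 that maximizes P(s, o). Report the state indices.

t=0: δ = [3.125e-02, 1.562e-02, 4.688e-02, 1.562e-02, 3.125e-02]  (obs o_0=2)
t=1: δ = [2.197e-03, 9.766e-04, 1.465e-03, 7.324e-04, 2.930e-03]  ψ = [2, 0, 2, 2, 0]  (obs o_1=2)
t=2: δ = [2.747e-04, 2.747e-04, 2.747e-04, 9.155e-05, 1.030e-04]  ψ = [4, 4, 4, 4, 0]  (obs o_2=1)
t=3: δ = [1.287e-05, 8.583e-06, 8.583e-06, 8.583e-06, 2.575e-05]  ψ = [2, 0, 2, 1, 0]  (obs o_3=2)
t=4: δ = [2.414e-06, 2.414e-06, 2.414e-06, 8.047e-07, 6.035e-07]  ψ = [4, 4, 4, 4, 0]  (obs o_4=1)
t=5: δ = [3.395e-07, 2.263e-07, 2.263e-07, 1.509e-07, 1.132e-07]  ψ = [2, 0, 2, 1, 0]  (obs o_5=1)
backtrack: best end state = 0; path = [0, 4, 0, 4, 2, 0]

path = [0, 4, 0, 4, 2, 0]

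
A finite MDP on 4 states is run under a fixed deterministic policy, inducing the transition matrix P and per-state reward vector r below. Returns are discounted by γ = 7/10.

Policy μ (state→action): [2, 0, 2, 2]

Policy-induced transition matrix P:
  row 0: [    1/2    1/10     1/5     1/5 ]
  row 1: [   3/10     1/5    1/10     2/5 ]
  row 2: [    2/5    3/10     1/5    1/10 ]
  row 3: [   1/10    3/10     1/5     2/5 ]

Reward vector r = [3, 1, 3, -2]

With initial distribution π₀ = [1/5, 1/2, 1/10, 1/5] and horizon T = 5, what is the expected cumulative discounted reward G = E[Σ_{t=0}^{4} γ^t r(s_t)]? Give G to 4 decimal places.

t=0: π = [0.2000, 0.5000, 0.1000, 0.2000], E[r] = 1.0000, γ^t·E[r] = 1.000000, running G = 1.000000
t=1: π = [0.3100, 0.2100, 0.1500, 0.3300], E[r] = 0.9300, γ^t·E[r] = 0.651000, running G = 1.651000
t=2: π = [0.3110, 0.2170, 0.1790, 0.2930], E[r] = 1.1010, γ^t·E[r] = 0.539490, running G = 2.190490
t=3: π = [0.3215, 0.2161, 0.1783, 0.2841], E[r] = 1.1473, γ^t·E[r] = 0.393524, running G = 2.584014
t=4: π = [0.3253, 0.2141, 0.1784, 0.2822], E[r] = 1.1608, γ^t·E[r] = 0.278701, running G = 2.862715

G = 2.8627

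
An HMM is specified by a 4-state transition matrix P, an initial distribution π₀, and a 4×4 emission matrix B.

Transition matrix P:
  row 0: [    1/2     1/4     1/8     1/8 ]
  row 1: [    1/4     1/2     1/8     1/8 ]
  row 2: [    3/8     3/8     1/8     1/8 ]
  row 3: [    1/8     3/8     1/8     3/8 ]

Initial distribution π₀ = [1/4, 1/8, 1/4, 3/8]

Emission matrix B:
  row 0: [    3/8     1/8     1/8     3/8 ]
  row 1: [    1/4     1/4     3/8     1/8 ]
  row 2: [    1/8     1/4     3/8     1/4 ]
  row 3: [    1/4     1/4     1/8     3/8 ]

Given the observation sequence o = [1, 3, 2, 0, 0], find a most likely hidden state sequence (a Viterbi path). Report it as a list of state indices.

t=0: δ = [3.125e-02, 3.125e-02, 6.250e-02, 9.375e-02]  (obs o_0=1)
t=1: δ = [8.789e-03, 4.395e-03, 2.930e-03, 1.318e-02]  ψ = [2, 3, 3, 3]  (obs o_1=3)
t=2: δ = [5.493e-04, 1.854e-03, 6.180e-04, 6.180e-04]  ψ = [0, 3, 3, 3]  (obs o_2=2)
t=3: δ = [1.738e-04, 2.317e-04, 2.897e-05, 5.794e-05]  ψ = [1, 1, 1, 1]  (obs o_3=0)
t=4: δ = [3.259e-05, 2.897e-05, 3.621e-06, 7.242e-06]  ψ = [0, 1, 1, 1]  (obs o_4=0)
backtrack: best end state = 0; path = [3, 3, 1, 0, 0]

path = [3, 3, 1, 0, 0]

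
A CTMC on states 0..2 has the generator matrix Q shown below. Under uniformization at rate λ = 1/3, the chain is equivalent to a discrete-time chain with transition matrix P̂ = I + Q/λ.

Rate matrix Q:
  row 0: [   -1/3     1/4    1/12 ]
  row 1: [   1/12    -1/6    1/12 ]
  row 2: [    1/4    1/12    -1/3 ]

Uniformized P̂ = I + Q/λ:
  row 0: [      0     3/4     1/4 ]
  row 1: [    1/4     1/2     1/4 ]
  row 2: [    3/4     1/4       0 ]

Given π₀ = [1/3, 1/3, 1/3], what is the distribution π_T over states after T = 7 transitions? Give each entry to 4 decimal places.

t=0: π = [0.3333, 0.3333, 0.3333]
t=1: π = [0.3333, 0.5000, 0.1667]
t=2: π = [0.2500, 0.5417, 0.2083]
t=3: π = [0.2917, 0.5104, 0.1979]
t=4: π = [0.2760, 0.5234, 0.2005]
t=5: π = [0.2813, 0.5189, 0.1999]
t=6: π = [0.2796, 0.5203, 0.2000]
t=7: π = [0.2801, 0.5199, 0.2000]

π = [0.2801, 0.5199, 0.2000]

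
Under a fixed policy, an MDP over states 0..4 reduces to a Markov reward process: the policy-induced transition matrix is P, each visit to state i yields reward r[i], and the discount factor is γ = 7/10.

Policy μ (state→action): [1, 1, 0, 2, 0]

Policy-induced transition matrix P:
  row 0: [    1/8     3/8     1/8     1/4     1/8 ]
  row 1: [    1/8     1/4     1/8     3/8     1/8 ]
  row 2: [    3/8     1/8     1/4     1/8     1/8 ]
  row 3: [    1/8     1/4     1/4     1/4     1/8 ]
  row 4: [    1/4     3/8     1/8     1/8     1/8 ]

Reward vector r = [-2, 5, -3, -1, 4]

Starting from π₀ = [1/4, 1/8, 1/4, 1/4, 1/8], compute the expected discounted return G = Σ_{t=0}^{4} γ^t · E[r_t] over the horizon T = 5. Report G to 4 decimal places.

G = 0.8122

t=0: π = [0.2500, 0.1250, 0.2500, 0.2500, 0.1250], E[r] = -0.3750, γ^t·E[r] = -0.375000, running G = -0.375000
t=1: π = [0.2031, 0.2656, 0.1875, 0.2188, 0.1250], E[r] = 0.6406, γ^t·E[r] = 0.448438, running G = 0.073438
t=2: π = [0.1875, 0.2676, 0.1758, 0.2441, 0.1250], E[r] = 0.6914, γ^t·E[r] = 0.338789, running G = 0.412227
t=3: π = [0.1846, 0.2671, 0.1775, 0.2458, 0.1250], E[r] = 0.6880, γ^t·E[r] = 0.235980, running G = 0.648207
t=4: π = [0.1850, 0.2665, 0.1779, 0.2456, 0.1250], E[r] = 0.6832, γ^t·E[r] = 0.164043, running G = 0.812249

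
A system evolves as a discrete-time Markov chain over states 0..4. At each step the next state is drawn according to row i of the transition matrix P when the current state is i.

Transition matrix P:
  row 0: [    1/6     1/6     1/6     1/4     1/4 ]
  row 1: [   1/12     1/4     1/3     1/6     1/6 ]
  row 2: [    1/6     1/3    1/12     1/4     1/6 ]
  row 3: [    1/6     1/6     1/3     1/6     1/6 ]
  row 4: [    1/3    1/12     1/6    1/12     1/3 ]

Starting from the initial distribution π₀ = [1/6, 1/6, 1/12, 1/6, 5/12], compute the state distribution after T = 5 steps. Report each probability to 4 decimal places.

π = [0.1865, 0.2004, 0.2127, 0.1817, 0.2188]

t=0: π = [0.1667, 0.1667, 0.0833, 0.1667, 0.4167]
t=1: π = [0.2222, 0.1597, 0.2153, 0.1528, 0.2500]
t=2: π = [0.1950, 0.1950, 0.2008, 0.1823, 0.2269]
t=3: π = [0.1882, 0.1975, 0.2128, 0.1807, 0.2207]
t=4: π = [0.1870, 0.2002, 0.2120, 0.1817, 0.2191]
t=5: π = [0.1865, 0.2004, 0.2127, 0.1817, 0.2188]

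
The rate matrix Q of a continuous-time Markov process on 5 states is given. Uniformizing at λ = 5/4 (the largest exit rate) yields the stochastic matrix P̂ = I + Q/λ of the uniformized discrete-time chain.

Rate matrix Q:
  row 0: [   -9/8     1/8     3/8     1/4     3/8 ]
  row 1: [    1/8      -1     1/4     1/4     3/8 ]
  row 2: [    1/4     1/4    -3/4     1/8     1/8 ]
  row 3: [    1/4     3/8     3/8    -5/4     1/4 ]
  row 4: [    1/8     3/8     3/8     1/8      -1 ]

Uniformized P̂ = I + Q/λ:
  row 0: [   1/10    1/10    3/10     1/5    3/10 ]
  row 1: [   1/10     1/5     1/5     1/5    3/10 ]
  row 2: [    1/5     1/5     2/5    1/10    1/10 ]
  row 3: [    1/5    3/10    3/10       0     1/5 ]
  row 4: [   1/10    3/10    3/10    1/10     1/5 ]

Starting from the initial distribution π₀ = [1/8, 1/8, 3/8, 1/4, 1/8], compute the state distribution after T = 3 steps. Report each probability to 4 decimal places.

π = [0.1439, 0.2193, 0.3098, 0.1226, 0.2045]

t=0: π = [0.1250, 0.1250, 0.3750, 0.2500, 0.1250]
t=1: π = [0.1625, 0.2250, 0.3250, 0.1000, 0.1875]
t=2: π = [0.1425, 0.2125, 0.3100, 0.1288, 0.2063]
t=3: π = [0.1439, 0.2193, 0.3098, 0.1226, 0.2045]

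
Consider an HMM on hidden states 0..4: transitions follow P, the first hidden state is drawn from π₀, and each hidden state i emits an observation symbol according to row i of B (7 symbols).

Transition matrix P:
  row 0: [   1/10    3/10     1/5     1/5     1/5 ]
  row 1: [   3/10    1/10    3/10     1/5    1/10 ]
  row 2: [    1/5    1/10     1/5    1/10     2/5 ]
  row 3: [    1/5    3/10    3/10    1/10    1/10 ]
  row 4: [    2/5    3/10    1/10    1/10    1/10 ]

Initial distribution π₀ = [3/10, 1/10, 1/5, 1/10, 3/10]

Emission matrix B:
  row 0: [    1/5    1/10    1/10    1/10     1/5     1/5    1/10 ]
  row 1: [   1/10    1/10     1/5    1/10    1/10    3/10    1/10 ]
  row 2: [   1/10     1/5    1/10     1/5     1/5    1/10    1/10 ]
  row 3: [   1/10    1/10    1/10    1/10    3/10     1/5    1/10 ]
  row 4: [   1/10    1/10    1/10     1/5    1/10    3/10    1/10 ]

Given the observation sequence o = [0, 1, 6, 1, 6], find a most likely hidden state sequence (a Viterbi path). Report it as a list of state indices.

t=0: δ = [6.000e-02, 1.000e-02, 2.000e-02, 1.000e-02, 3.000e-02]  (obs o_0=0)
t=1: δ = [1.200e-03, 1.800e-03, 2.400e-03, 1.200e-03, 1.200e-03]  ψ = [4, 0, 0, 0, 0]  (obs o_1=1)
t=2: δ = [5.400e-05, 3.600e-05, 5.400e-05, 3.600e-05, 9.600e-05]  ψ = [1, 0, 1, 1, 2]  (obs o_2=6)
t=3: δ = [3.840e-06, 2.880e-06, 2.160e-06, 1.080e-06, 2.160e-06]  ψ = [4, 4, 0, 0, 2]  (obs o_3=1)
t=4: δ = [8.640e-08, 1.152e-07, 8.640e-08, 7.680e-08, 8.640e-08]  ψ = [1, 0, 1, 0, 2]  (obs o_4=6)
backtrack: best end state = 1; path = [0, 2, 4, 0, 1]

path = [0, 2, 4, 0, 1]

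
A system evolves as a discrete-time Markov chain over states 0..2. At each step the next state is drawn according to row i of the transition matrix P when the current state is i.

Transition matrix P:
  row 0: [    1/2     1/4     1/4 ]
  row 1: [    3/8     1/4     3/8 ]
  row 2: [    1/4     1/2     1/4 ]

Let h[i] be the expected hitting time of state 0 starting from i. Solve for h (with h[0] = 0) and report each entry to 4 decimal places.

h = [0.0000, 3.0000, 3.3333]

First-step conditioning: h[0] = 0; for i ≠ 0, h[i] = 1 + Σ_k P[i][k]·h[k].
  h[1] = 1 + 1/4·h[1] + 3/8·h[2]
  h[2] = 1 + 1/2·h[1] + 1/4·h[2]
Solving the 2×2 linear system over states ≠ 0 gives exactly h = [0, 3, 10/3] (h[0] = 0 is the target).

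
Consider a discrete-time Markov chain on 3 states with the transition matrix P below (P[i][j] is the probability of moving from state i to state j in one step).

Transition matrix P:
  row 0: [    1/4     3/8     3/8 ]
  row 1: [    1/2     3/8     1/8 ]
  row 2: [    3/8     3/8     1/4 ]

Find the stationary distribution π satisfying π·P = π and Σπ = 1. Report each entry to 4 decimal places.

Balance equations π_j = Σ_i π_i·P[i][j]:
  π_0 = 1/4·π_0 + 1/2·π_1 + 3/8·π_2
  π_1 = 3/8·π_0 + 3/8·π_1 + 3/8·π_2
  normalize: π_0 + π_1 + π_2 = 1
Solving the linear system gives exactly π = [3/8, 3/8, 1/4].

π = [0.3750, 0.3750, 0.2500]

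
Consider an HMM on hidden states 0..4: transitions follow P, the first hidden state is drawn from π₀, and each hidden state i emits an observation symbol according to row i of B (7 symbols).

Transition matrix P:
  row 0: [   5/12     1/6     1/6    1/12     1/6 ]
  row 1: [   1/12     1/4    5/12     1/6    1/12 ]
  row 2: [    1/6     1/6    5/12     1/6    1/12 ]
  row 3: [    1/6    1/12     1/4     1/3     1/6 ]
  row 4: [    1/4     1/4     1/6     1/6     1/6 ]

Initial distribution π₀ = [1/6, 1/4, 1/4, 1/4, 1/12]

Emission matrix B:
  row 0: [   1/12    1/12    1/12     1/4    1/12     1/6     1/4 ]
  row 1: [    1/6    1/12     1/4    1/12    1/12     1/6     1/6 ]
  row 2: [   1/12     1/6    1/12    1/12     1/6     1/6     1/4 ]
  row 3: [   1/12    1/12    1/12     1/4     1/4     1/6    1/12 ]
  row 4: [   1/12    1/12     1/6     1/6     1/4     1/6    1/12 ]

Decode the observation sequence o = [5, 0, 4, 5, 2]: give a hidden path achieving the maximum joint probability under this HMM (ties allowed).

path = [1, 1, 2, 2, 1]

t=0: δ = [2.778e-02, 4.167e-02, 4.167e-02, 4.167e-02, 1.389e-02]  (obs o_0=5)
t=1: δ = [9.645e-04, 1.736e-03, 1.447e-03, 1.157e-03, 5.787e-04]  ψ = [0, 1, 1, 3, 3]  (obs o_1=0)
t=2: δ = [3.349e-05, 3.617e-05, 1.206e-04, 9.645e-05, 4.823e-05]  ψ = [0, 1, 1, 3, 3]  (obs o_2=4)
t=3: δ = [3.349e-06, 3.349e-06, 8.372e-06, 5.358e-06, 2.679e-06]  ψ = [2, 2, 2, 3, 3]  (obs o_3=5)
t=4: δ = [1.163e-07, 3.489e-07, 2.907e-07, 1.488e-07, 1.488e-07]  ψ = [0, 2, 2, 3, 3]  (obs o_4=2)
backtrack: best end state = 1; path = [1, 1, 2, 2, 1]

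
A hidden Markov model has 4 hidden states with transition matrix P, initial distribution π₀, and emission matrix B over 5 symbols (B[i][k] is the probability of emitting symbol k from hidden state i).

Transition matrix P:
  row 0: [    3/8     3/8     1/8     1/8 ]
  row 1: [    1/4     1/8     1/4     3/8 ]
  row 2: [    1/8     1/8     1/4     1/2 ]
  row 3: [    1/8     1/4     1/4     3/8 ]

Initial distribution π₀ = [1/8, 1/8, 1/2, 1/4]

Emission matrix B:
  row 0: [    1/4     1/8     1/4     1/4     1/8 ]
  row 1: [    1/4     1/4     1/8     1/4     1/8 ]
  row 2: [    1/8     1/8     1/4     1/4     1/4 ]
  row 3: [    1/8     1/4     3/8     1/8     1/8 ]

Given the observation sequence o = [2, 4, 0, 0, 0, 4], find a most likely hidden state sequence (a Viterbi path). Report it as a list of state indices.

path = [2, 3, 1, 0, 1, 2]

t=0: δ = [3.125e-02, 1.562e-02, 1.250e-01, 9.375e-02]  (obs o_0=2)
t=1: δ = [1.953e-03, 2.930e-03, 7.812e-03, 7.812e-03]  ψ = [2, 3, 2, 2]  (obs o_1=4)
t=2: δ = [2.441e-04, 4.883e-04, 2.441e-04, 4.883e-04]  ψ = [2, 3, 2, 2]  (obs o_2=0)
t=3: δ = [3.052e-05, 3.052e-05, 1.526e-05, 2.289e-05]  ψ = [1, 3, 1, 1]  (obs o_3=0)
t=4: δ = [2.861e-06, 2.861e-06, 9.537e-07, 1.431e-06]  ψ = [0, 0, 1, 1]  (obs o_4=0)
t=5: δ = [1.341e-07, 1.341e-07, 1.788e-07, 1.341e-07]  ψ = [0, 0, 1, 1]  (obs o_5=4)
backtrack: best end state = 2; path = [2, 3, 1, 0, 1, 2]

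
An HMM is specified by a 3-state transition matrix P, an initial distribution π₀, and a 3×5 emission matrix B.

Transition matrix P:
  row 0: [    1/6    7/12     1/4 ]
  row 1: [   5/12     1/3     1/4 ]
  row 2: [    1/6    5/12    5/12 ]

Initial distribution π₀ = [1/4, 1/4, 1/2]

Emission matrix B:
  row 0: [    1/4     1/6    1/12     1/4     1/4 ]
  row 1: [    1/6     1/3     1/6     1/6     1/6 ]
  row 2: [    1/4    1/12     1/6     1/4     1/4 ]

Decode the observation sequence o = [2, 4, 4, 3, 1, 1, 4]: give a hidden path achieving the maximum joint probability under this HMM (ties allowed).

path = [2, 2, 2, 2, 1, 1, 0]

t=0: δ = [2.083e-02, 4.167e-02, 8.333e-02]  (obs o_0=2)
t=1: δ = [4.340e-03, 5.787e-03, 8.681e-03]  ψ = [1, 2, 2]  (obs o_1=4)
t=2: δ = [6.028e-04, 6.028e-04, 9.042e-04]  ψ = [1, 2, 2]  (obs o_2=4)
t=3: δ = [6.279e-05, 6.279e-05, 9.419e-05]  ψ = [1, 2, 2]  (obs o_3=3)
t=4: δ = [4.361e-06, 1.308e-05, 3.270e-06]  ψ = [1, 2, 2]  (obs o_4=1)
t=5: δ = [9.085e-07, 1.454e-06, 2.725e-07]  ψ = [1, 1, 1]  (obs o_5=1)
t=6: δ = [1.514e-07, 8.832e-08, 9.085e-08]  ψ = [1, 0, 1]  (obs o_6=4)
backtrack: best end state = 0; path = [2, 2, 2, 2, 1, 1, 0]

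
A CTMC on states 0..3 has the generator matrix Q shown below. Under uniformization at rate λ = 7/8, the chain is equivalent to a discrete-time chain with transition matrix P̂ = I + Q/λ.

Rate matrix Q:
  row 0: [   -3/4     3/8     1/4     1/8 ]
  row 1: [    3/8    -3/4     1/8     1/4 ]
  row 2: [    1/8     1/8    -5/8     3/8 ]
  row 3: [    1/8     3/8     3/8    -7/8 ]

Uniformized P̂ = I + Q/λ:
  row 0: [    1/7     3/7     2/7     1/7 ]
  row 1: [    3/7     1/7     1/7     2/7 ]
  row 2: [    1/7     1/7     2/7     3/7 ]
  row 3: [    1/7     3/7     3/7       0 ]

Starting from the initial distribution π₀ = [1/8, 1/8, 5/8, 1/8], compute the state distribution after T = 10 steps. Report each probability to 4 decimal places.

π = [0.2203, 0.2712, 0.2797, 0.2288]

t=0: π = [0.1250, 0.1250, 0.6250, 0.1250]
t=1: π = [0.1786, 0.2143, 0.2857, 0.3214]
t=2: π = [0.2041, 0.2857, 0.3010, 0.2092]
t=3: π = [0.2245, 0.2609, 0.2748, 0.2398]
t=4: π = [0.2174, 0.2755, 0.2827, 0.2244]
t=5: π = [0.2216, 0.2691, 0.2784, 0.2309]
t=6: π = [0.2197, 0.2721, 0.2803, 0.2279]
t=7: π = [0.2206, 0.2707, 0.2794, 0.2293]
t=8: π = [0.2202, 0.2714, 0.2798, 0.2286]
t=9: π = [0.2204, 0.2711, 0.2796, 0.2289]
t=10: π = [0.2203, 0.2712, 0.2797, 0.2288]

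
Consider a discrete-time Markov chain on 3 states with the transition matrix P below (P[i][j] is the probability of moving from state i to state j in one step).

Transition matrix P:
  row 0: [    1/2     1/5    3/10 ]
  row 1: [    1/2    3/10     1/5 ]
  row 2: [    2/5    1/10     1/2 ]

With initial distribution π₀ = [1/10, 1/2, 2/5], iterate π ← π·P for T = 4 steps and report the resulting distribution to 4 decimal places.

π = [0.4650, 0.1834, 0.3516]

t=0: π = [0.1000, 0.5000, 0.4000]
t=1: π = [0.4600, 0.2100, 0.3300]
t=2: π = [0.4670, 0.1880, 0.3450]
t=3: π = [0.4655, 0.1843, 0.3502]
t=4: π = [0.4650, 0.1834, 0.3516]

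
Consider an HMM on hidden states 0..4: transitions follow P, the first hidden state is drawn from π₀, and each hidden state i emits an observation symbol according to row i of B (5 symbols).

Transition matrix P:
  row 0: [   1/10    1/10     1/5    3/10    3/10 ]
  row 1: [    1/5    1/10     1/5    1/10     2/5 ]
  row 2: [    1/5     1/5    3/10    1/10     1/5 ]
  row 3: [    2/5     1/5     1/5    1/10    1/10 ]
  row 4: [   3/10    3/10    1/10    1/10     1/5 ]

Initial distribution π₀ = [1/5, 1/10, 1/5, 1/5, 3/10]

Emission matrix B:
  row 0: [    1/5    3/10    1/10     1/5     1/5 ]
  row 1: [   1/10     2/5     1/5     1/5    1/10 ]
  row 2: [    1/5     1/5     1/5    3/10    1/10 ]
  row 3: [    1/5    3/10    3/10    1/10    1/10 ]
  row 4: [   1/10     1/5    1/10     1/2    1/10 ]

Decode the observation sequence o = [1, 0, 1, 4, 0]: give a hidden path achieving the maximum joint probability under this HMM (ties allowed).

path = [3, 0, 3, 0, 3]

t=0: δ = [6.000e-02, 4.000e-02, 4.000e-02, 6.000e-02, 6.000e-02]  (obs o_0=1)
t=1: δ = [4.800e-03, 1.800e-03, 2.400e-03, 3.600e-03, 1.800e-03]  ψ = [3, 4, 0, 0, 0]  (obs o_1=0)
t=2: δ = [4.320e-04, 2.880e-04, 1.920e-04, 4.320e-04, 2.880e-04]  ψ = [3, 3, 0, 0, 0]  (obs o_2=1)
t=3: δ = [3.456e-05, 8.640e-06, 8.640e-06, 1.296e-05, 1.296e-05]  ψ = [3, 3, 0, 0, 0]  (obs o_3=4)
t=4: δ = [1.037e-06, 3.888e-07, 1.382e-06, 2.074e-06, 1.037e-06]  ψ = [3, 4, 0, 0, 0]  (obs o_4=0)
backtrack: best end state = 3; path = [3, 0, 3, 0, 3]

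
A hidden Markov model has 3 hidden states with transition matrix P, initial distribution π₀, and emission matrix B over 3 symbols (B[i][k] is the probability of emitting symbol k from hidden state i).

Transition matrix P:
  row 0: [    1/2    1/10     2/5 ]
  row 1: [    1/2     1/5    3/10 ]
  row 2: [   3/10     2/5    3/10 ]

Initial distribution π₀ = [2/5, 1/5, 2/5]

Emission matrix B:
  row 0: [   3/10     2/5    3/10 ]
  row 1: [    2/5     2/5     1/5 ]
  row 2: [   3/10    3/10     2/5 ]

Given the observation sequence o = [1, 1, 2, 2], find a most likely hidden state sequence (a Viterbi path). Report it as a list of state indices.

t=0: δ = [1.600e-01, 8.000e-02, 1.200e-01]  (obs o_0=1)
t=1: δ = [3.200e-02, 1.920e-02, 1.920e-02]  ψ = [0, 2, 0]  (obs o_1=1)
t=2: δ = [4.800e-03, 1.536e-03, 5.120e-03]  ψ = [0, 2, 0]  (obs o_2=2)
t=3: δ = [7.200e-04, 4.096e-04, 7.680e-04]  ψ = [0, 2, 0]  (obs o_3=2)
backtrack: best end state = 2; path = [0, 0, 0, 2]

path = [0, 0, 0, 2]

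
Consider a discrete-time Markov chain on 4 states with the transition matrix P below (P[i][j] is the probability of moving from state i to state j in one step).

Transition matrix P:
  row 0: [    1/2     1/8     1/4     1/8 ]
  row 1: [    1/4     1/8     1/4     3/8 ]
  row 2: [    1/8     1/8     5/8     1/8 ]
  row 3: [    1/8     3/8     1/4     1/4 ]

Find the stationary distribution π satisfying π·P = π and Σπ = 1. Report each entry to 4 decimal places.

Balance equations π_j = Σ_i π_i·P[i][j]:
  π_0 = 1/2·π_0 + 1/4·π_1 + 1/8·π_2 + 1/8·π_3
  π_1 = 1/8·π_0 + 1/8·π_1 + 1/8·π_2 + 3/8·π_3
  π_2 = 1/4·π_0 + 1/4·π_1 + 5/8·π_2 + 1/4·π_3
  normalize: π_0 + π_1 + π_2 + π_3 = 1
Solving the linear system gives exactly π = [61/260, 9/52, 2/5, 5/26].

π = [0.2346, 0.1731, 0.4000, 0.1923]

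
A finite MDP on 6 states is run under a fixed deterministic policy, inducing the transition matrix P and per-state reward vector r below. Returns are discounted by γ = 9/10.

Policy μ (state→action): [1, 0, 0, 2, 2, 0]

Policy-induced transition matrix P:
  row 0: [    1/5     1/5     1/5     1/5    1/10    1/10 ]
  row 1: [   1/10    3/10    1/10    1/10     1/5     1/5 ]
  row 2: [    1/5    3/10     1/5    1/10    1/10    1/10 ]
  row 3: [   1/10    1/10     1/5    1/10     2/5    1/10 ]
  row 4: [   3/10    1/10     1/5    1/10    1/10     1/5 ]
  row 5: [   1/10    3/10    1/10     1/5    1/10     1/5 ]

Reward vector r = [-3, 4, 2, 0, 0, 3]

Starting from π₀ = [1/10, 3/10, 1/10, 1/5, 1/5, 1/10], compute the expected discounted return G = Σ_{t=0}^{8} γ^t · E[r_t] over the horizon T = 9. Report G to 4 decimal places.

G = 7.4588

t=0: π = [0.1000, 0.3000, 0.1000, 0.2000, 0.2000, 0.1000], E[r] = 1.4000, γ^t·E[r] = 1.400000, running G = 1.400000
t=1: π = [0.1600, 0.2100, 0.1600, 0.1200, 0.1900, 0.1600], E[r] = 1.1600, γ^t·E[r] = 1.044000, running G = 2.444000
t=2: π = [0.1700, 0.2220, 0.1630, 0.1320, 0.1570, 0.1560], E[r] = 1.1720, γ^t·E[r] = 0.949320, running G = 3.393320
t=3: π = [0.1647, 0.2252, 0.1622, 0.1326, 0.1618, 0.1535], E[r] = 1.1916, γ^t·E[r] = 0.868676, running G = 4.261996
t=4: π = [0.1651, 0.2247, 0.1621, 0.1318, 0.1623, 0.1541], E[r] = 1.1899, γ^t·E[r] = 0.780667, running G = 5.042664
t=5: π = [0.1652, 0.2247, 0.1621, 0.1319, 0.1620, 0.1541], E[r] = 1.1897, γ^t·E[r] = 0.702512, running G = 5.745175
t=6: π = [0.1651, 0.2247, 0.1621, 0.1319, 0.1620, 0.1541], E[r] = 1.1899, γ^t·E[r] = 0.632348, running G = 6.377523
t=7: π = [0.1651, 0.2247, 0.1621, 0.1319, 0.1620, 0.1541], E[r] = 1.1899, γ^t·E[r] = 0.569107, running G = 6.946630
t=8: π = [0.1651, 0.2247, 0.1621, 0.1319, 0.1620, 0.1541], E[r] = 1.1899, γ^t·E[r] = 0.512195, running G = 7.458824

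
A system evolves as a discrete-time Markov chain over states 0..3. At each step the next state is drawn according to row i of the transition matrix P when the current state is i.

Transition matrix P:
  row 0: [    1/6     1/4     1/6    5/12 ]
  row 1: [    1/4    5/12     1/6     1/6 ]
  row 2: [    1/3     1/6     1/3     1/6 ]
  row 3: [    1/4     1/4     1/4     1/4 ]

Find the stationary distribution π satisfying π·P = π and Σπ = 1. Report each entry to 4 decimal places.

Balance equations π_j = Σ_i π_i·P[i][j]:
  π_0 = 1/6·π_0 + 1/4·π_1 + 1/3·π_2 + 1/4·π_3
  π_1 = 1/4·π_0 + 5/12·π_1 + 1/6·π_2 + 1/4·π_3
  π_2 = 1/6·π_0 + 1/6·π_1 + 1/3·π_2 + 1/4·π_3
  normalize: π_0 + π_1 + π_2 + π_3 = 1
Solving the linear system gives exactly π = [354/1427, 396/1427, 321/1427, 356/1427].

π = [0.2481, 0.2775, 0.2249, 0.2495]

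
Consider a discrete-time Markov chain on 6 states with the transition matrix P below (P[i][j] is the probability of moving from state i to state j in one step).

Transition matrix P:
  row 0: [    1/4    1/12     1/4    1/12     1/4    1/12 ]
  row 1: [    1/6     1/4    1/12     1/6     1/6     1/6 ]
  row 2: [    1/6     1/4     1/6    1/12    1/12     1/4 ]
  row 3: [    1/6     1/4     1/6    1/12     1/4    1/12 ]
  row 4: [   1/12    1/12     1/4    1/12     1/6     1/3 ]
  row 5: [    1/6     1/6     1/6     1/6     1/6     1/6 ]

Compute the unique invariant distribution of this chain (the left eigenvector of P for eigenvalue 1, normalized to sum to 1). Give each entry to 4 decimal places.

π = [0.1659, 0.1776, 0.1803, 0.1138, 0.1749, 0.1875]

Balance equations π_j = Σ_i π_i·P[i][j]:
  π_0 = 1/4·π_0 + 1/6·π_1 + 1/6·π_2 + 1/6·π_3 + 1/12·π_4 + 1/6·π_5
  π_1 = 1/12·π_0 + 1/4·π_1 + 1/4·π_2 + 1/4·π_3 + 1/12·π_4 + 1/6·π_5
  π_2 = 1/4·π_0 + 1/12·π_1 + 1/6·π_2 + 1/6·π_3 + 1/4·π_4 + 1/6·π_5
  π_3 = 1/12·π_0 + 1/6·π_1 + 1/12·π_2 + 1/12·π_3 + 1/12·π_4 + 1/6·π_5
  π_4 = 1/4·π_0 + 1/6·π_1 + 1/12·π_2 + 1/4·π_3 + 1/6·π_4 + 1/6·π_5
  normalize: π_0 + π_1 + π_2 + π_3 + π_4 + π_5 = 1
Solving the linear system gives exactly π = [9658/58211, 10336/58211, 10494/58211, 6622/58211, 10184/58211, 10917/58211].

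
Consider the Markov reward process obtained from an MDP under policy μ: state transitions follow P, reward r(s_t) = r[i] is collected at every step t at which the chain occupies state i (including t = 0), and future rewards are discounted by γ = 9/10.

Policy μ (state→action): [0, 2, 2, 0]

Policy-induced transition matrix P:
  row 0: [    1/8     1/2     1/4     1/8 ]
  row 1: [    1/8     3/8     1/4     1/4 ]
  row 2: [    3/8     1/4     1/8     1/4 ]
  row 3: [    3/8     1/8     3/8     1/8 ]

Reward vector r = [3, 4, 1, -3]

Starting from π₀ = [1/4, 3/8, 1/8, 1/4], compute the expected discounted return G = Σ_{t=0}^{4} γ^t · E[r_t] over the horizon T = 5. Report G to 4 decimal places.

t=0: π = [0.2500, 0.3750, 0.1250, 0.2500], E[r] = 1.6250, γ^t·E[r] = 1.625000, running G = 1.625000
t=1: π = [0.2188, 0.3281, 0.2656, 0.1875], E[r] = 1.6719, γ^t·E[r] = 1.504688, running G = 3.129688
t=2: π = [0.2383, 0.3223, 0.2402, 0.1992], E[r] = 1.6465, γ^t·E[r] = 1.333652, running G = 4.463340
t=3: π = [0.2349, 0.3250, 0.2449, 0.1953], E[r] = 1.6633, γ^t·E[r] = 1.212568, running G = 5.675907
t=4: π = [0.2350, 0.3249, 0.2438, 0.1962], E[r] = 1.6599, γ^t·E[r] = 1.089088, running G = 6.764996

G = 6.7650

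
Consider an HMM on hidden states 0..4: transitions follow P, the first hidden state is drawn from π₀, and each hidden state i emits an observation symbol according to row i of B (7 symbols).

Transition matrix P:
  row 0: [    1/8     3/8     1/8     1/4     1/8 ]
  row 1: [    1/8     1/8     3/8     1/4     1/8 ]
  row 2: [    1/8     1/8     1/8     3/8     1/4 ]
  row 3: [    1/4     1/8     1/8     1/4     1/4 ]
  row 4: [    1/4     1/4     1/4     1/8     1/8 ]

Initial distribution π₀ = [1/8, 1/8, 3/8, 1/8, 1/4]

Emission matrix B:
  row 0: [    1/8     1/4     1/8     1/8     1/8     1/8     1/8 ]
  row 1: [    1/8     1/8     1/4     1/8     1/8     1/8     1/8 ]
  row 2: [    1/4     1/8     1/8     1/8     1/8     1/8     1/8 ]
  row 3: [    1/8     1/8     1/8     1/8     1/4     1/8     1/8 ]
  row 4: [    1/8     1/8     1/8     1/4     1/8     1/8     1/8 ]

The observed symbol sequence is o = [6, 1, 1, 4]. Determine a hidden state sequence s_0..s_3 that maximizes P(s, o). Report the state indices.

t=0: δ = [1.562e-02, 1.562e-02, 4.688e-02, 1.562e-02, 3.125e-02]  (obs o_0=6)
t=1: δ = [1.953e-03, 9.766e-04, 9.766e-04, 2.197e-03, 1.465e-03]  ψ = [4, 4, 4, 2, 2]  (obs o_1=1)
t=2: δ = [1.373e-04, 9.155e-05, 4.578e-05, 6.866e-05, 6.866e-05]  ψ = [3, 0, 1, 3, 3]  (obs o_2=1)
t=3: δ = [2.146e-06, 6.437e-06, 4.292e-06, 8.583e-06, 2.146e-06]  ψ = [0, 0, 1, 0, 0]  (obs o_3=4)
backtrack: best end state = 3; path = [2, 3, 0, 3]

path = [2, 3, 0, 3]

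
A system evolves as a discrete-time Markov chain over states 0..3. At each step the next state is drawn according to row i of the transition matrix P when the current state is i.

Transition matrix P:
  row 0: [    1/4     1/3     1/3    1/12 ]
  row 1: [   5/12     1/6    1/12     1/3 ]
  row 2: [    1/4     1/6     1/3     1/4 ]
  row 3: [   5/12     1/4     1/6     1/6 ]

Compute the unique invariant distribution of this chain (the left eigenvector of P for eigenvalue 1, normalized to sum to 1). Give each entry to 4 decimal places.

Balance equations π_j = Σ_i π_i·P[i][j]:
  π_0 = 1/4·π_0 + 5/12·π_1 + 1/4·π_2 + 5/12·π_3
  π_1 = 1/3·π_0 + 1/6·π_1 + 1/6·π_2 + 1/4·π_3
  π_2 = 1/3·π_0 + 1/12·π_1 + 1/3·π_2 + 1/6·π_3
  normalize: π_0 + π_1 + π_2 + π_3 = 1
Solving the linear system gives exactly π = [599/1856, 55/232, 447/1856, 185/928].

π = [0.3227, 0.2371, 0.2408, 0.1994]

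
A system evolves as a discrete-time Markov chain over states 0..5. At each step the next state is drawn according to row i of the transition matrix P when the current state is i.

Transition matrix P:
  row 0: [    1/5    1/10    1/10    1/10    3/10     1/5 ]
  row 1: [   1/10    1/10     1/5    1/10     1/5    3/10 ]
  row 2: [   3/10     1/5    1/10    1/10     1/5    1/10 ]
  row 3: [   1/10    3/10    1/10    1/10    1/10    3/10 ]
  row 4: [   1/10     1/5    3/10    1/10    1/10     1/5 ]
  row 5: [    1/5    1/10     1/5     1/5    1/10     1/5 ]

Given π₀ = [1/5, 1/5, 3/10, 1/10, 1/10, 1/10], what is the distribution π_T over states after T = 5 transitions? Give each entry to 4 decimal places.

π = [0.1724, 0.1580, 0.1704, 0.1211, 0.1673, 0.2109]

t=0: π = [0.2000, 0.2000, 0.3000, 0.1000, 0.1000, 0.1000]
t=1: π = [0.1900, 0.1600, 0.1500, 0.1100, 0.1900, 0.2000]
t=2: π = [0.1690, 0.1560, 0.1740, 0.1200, 0.1690, 0.2120]
t=3: π = [0.1729, 0.1583, 0.1706, 0.1212, 0.1668, 0.2102]
t=4: π = [0.1724, 0.1580, 0.1702, 0.1210, 0.1675, 0.2109]
t=5: π = [0.1724, 0.1580, 0.1704, 0.1211, 0.1673, 0.2109]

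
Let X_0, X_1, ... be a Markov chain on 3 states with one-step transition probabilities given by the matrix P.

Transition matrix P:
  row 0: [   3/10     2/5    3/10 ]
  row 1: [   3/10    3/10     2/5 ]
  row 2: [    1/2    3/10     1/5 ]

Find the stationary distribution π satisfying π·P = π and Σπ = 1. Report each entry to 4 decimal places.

π = [0.3607, 0.3361, 0.3033]

Balance equations π_j = Σ_i π_i·P[i][j]:
  π_0 = 3/10·π_0 + 3/10·π_1 + 1/2·π_2
  π_1 = 2/5·π_0 + 3/10·π_1 + 3/10·π_2
  normalize: π_0 + π_1 + π_2 = 1
Solving the linear system gives exactly π = [22/61, 41/122, 37/122].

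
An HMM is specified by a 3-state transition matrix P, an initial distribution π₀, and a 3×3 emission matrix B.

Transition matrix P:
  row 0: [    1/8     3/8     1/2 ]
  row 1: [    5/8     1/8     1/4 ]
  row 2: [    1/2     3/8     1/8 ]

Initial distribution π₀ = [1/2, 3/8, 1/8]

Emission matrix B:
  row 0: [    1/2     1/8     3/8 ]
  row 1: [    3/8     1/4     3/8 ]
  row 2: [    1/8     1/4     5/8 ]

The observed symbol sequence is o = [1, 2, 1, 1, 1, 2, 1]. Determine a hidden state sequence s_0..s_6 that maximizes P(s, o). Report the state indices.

path = [1, 0, 2, 1, 0, 2, 1]

t=0: δ = [6.250e-02, 9.375e-02, 3.125e-02]  (obs o_0=1)
t=1: δ = [2.197e-02, 8.789e-03, 1.953e-02]  ψ = [1, 0, 0]  (obs o_1=2)
t=2: δ = [1.221e-03, 2.060e-03, 2.747e-03]  ψ = [2, 0, 0]  (obs o_2=1)
t=3: δ = [1.717e-04, 2.575e-04, 1.526e-04]  ψ = [2, 2, 0]  (obs o_3=1)
t=4: δ = [2.012e-05, 1.609e-05, 2.146e-05]  ψ = [1, 0, 0]  (obs o_4=1)
t=5: δ = [4.023e-06, 3.017e-06, 6.286e-06]  ψ = [2, 2, 0]  (obs o_5=2)
t=6: δ = [3.929e-07, 5.894e-07, 5.029e-07]  ψ = [2, 2, 0]  (obs o_6=1)
backtrack: best end state = 1; path = [1, 0, 2, 1, 0, 2, 1]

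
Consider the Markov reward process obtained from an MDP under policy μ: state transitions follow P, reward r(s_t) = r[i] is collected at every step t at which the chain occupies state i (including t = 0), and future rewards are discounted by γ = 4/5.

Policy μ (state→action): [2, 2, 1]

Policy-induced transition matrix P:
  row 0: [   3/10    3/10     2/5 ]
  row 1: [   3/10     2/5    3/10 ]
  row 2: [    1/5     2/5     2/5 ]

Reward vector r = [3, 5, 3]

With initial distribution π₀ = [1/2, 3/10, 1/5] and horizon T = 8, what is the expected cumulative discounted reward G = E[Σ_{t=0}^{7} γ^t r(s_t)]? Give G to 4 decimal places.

t=0: π = [0.5000, 0.3000, 0.2000], E[r] = 3.6000, γ^t·E[r] = 3.600000, running G = 3.600000
t=1: π = [0.2800, 0.3500, 0.3700], E[r] = 3.7000, γ^t·E[r] = 2.960000, running G = 6.560000
t=2: π = [0.2630, 0.3720, 0.3650], E[r] = 3.7440, γ^t·E[r] = 2.396160, running G = 8.956160
t=3: π = [0.2635, 0.3737, 0.3628], E[r] = 3.7474, γ^t·E[r] = 1.918669, running G = 10.874829
t=4: π = [0.2637, 0.3737, 0.3626], E[r] = 3.7473, γ^t·E[r] = 1.534894, running G = 12.409723
t=5: π = [0.2637, 0.3736, 0.3626], E[r] = 3.7473, γ^t·E[r] = 1.227901, running G = 13.637624
t=6: π = [0.2637, 0.3736, 0.3626], E[r] = 3.7473, γ^t·E[r] = 0.982320, running G = 14.619944
t=7: π = [0.2637, 0.3736, 0.3626], E[r] = 3.7473, γ^t·E[r] = 0.785856, running G = 15.405799

G = 15.4058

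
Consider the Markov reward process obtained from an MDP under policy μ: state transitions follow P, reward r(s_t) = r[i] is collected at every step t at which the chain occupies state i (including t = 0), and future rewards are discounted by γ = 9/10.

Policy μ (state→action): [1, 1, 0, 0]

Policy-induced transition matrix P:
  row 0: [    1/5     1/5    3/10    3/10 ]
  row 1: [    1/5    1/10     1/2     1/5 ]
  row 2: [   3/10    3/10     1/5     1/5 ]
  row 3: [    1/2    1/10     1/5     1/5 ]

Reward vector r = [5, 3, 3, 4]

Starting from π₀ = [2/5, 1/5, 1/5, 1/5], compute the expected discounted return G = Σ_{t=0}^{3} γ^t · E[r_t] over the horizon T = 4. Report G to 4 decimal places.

G = 13.3112

t=0: π = [0.4000, 0.2000, 0.2000, 0.2000], E[r] = 4.0000, γ^t·E[r] = 4.000000, running G = 4.000000
t=1: π = [0.2800, 0.1800, 0.3000, 0.2400], E[r] = 3.8000, γ^t·E[r] = 3.420000, running G = 7.420000
t=2: π = [0.3020, 0.1880, 0.2820, 0.2280], E[r] = 3.8320, γ^t·E[r] = 3.103920, running G = 10.523920
t=3: π = [0.2966, 0.1866, 0.2866, 0.2302], E[r] = 3.8234, γ^t·E[r] = 2.787259, running G = 13.311179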